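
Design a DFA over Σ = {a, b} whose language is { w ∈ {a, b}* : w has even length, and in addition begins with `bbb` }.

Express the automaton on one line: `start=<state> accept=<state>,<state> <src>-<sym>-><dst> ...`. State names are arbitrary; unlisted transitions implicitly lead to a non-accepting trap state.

start=q0 accept=q5 q0-a->q1 q0-b->q2 q1-a->q1 q1-b->q1 q2-a->q1 q2-b->q3 q3-a->q1 q3-b->q4 q4-a->q5 q4-b->q5 q5-a->q4 q5-b->q4

Handle the two conditions separately and then intersect. One (2 states) tracks the input length modulo 2; the other (5 states) tracks whether the input so far still matches the prefix `bbb`. Each combined state is a pair, one component from each; accept when both components accept. After merging equivalent states the machine shrinks.
        a   b  
>  q0   q1  q2 
   q1   q1  q1 
   q2   q1  q3 
   q3   q1  q4 
   q4   q5  q5 
 * q5   q4  q4 
(> = start, * = accepting)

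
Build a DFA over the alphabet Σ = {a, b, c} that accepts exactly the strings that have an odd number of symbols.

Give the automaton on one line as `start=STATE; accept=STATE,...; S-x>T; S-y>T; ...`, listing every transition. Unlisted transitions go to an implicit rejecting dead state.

Count input length modulo 2: every symbol advances one step around the cycle s0 → s1 → s0. Accept at s1.
        a   b   c  
>  s0   s1  s1  s1 
 * s1   s0  s0  s0 
(> = start, * = accepting)

start=s0; accept=s1; s0-a>s1; s0-b>s1; s0-c>s1; s1-a>s0; s1-b>s0; s1-c>s0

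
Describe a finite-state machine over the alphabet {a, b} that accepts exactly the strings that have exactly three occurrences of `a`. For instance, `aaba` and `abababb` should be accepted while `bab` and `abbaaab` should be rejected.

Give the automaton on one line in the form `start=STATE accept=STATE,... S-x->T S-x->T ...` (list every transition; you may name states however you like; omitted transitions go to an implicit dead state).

start=q0 accept=q3 q0-a->q1 q0-b->q0 q1-a->q2 q1-b->q1 q2-a->q3 q2-b->q2 q3-a->q4 q3-b->q3 q4-a->q4 q4-b->q4

Count `a`s, saturating at 4: states q0 through q3 mean 0 through 3 `a`s seen; q4 means more than 3. Each `a` increments (capped at q4); other symbols loop. Accept from {q3}.
        a   b  
>  q0   q1  q0 
   q1   q2  q1 
   q2   q3  q2 
 * q3   q4  q3 
   q4   q4  q4 
(> = start, * = accepting)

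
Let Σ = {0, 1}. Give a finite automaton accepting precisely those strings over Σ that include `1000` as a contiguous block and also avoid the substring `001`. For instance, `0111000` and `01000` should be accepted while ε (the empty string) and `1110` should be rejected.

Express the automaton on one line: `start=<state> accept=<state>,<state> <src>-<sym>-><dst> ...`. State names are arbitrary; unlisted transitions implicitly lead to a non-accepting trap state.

start=S0 accept=S8 S0-0->S1 S0-1->S2 S1-0->S3 S1-1->S2 S2-0->S4 S2-1->S2 S3-0->S3 S3-1->S5 S4-0->S6 S4-1->S2 S5-0->S7 S5-1->S5 S6-0->S8 S6-1->S5 S7-0->S9 S7-1->S5 S8-0->S8 S8-1->S10 S9-0->S10 S9-1->S5 S10-0->S10 S10-1->S10

Handle the two conditions separately and then intersect. One (5 states) tracks whether and how much of `1000` has been seen; the other (4 states) tracks partial matches of the forbidden pattern `001`. Each combined state is a pair, one component from each; accept when both components accept.
With 11 states:
          0    1  
>  S0     S1   S2 
   S1     S3   S2 
   S2     S4   S2 
   S3     S3   S5 
   S4     S6   S2 
   S5     S7   S5 
   S6     S8   S5 
   S7     S9   S5 
 * S8     S8  S10 
   S9    S10   S5 
   S10   S10  S10 
(> = start, * = accepting)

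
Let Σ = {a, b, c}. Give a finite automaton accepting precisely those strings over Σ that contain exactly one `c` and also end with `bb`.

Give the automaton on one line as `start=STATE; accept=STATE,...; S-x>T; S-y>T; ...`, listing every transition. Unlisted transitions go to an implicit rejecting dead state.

start=q0; accept=q4; q0-a>q0; q0-b>q0; q0-c>q1; q1-a>q1; q1-b>q2; q1-c>q3; q2-a>q1; q2-b>q4; q2-c>q3; q3-a>q3; q3-b>q3; q3-c>q3; q4-a>q1; q4-b>q4; q4-c>q3

Handle the two conditions separately and then intersect. One (3 states) tracks the count of `c`s, saturating at 2; the other (3 states) tracks how much of the suffix `bb` has currently been matched. Each combined state is a pair, one component from each; accept when both components accept. After merging equivalent states the machine shrinks.
        a   b   c  
>  q0   q0  q0  q1 
   q1   q1  q2  q3 
   q2   q1  q4  q3 
   q3   q3  q3  q3 
 * q4   q1  q4  q3 
(> = start, * = accepting)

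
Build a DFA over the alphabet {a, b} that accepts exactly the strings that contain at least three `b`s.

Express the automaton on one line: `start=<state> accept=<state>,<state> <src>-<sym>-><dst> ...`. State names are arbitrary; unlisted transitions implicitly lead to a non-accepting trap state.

Count `b`s, saturating at 4: states q0 through q3 mean 0 through 3 `b`s seen; q4 means more than 3. Each `b` increments (capped at q4); other symbols loop. Accept from {q3, q4}.
        a   b  
>  q0   q0  q1 
   q1   q1  q2 
   q2   q2  q3 
 * q3   q3  q4 
 * q4   q4  q4 
(> = start, * = accepting)

start=q0 accept=q3,q4 q0-a->q0 q0-b->q1 q1-a->q1 q1-b->q2 q2-a->q2 q2-b->q3 q3-a->q3 q3-b->q4 q4-a->q4 q4-b->q4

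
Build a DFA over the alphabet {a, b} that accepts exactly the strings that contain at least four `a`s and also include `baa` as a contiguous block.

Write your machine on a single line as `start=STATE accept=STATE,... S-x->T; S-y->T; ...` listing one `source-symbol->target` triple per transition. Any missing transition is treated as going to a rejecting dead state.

start=q0; accept=q17,q20; q0-a->q1; q0-b->q2; q1-a->q3; q1-b->q4; q2-a->q5; q2-b->q2; q3-a->q6; q3-b->q7; q4-a->q8; q4-b->q4; q5-a->q9; q5-b->q4; q6-a->q10; q6-b->q11; q7-a->q12; q7-b->q7; q8-a->q13; q8-b->q7; q9-a->q13; q9-b->q9; q10-a->q14; q10-b->q15; q11-a->q16; q11-b->q11; q12-a->q17; q12-b->q11; q13-a->q17; q13-b->q13; q14-a->q14; q14-b->q18; q15-a->q19; q15-b->q15; q16-a->q20; q16-b->q15; q17-a->q20; q17-b->q17; q18-a->q19; q18-b->q18; q19-a->q20; q19-b->q18; q20-a->q20; q20-b->q20

Run two small machines in parallel and take their product. The first has 6 states tracking the count of `a`s, saturating at 5; the second has 4 states tracking whether and how much of `baa` has been seen. A product state is a pair (one from each), accepting exactly when both do.
          a    b  
>  q0     q1   q2 
   q1     q3   q4 
   q2     q5   q2 
   q3     q6   q7 
   q4     q8   q4 
   q5     q9   q4 
   q6    q10  q11 
   q7    q12   q7 
   q8    q13   q7 
   q9    q13   q9 
   q10   q14  q15 
   q11   q16  q11 
   q12   q17  q11 
   q13   q17  q13 
   q14   q14  q18 
   q15   q19  q15 
   q16   q20  q15 
 * q17   q20  q17 
   q18   q19  q18 
   q19   q20  q18 
 * q20   q20  q20 
(> = start, * = accepting)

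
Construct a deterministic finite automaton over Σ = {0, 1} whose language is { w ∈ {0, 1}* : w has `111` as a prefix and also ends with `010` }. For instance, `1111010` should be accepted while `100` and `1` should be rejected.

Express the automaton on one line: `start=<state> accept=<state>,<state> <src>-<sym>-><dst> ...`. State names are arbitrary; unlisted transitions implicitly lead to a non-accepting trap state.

start=A accept=H A-0->B A-1->C B-0->B B-1->B C-0->B C-1->D D-0->B D-1->E E-0->F E-1->E F-0->F F-1->G G-0->H G-1->E H-0->F H-1->G

Run two small machines in parallel and take their product. One (5 states) tracks whether the input so far still matches the prefix `111`; the other (4 states) tracks how much of the suffix `010` has currently been matched. Each combined state is a pair, one component from each; accept when both components accept. After merging equivalent states the machine shrinks.
An 8-state machine:
       0  1 
>  A   B  C 
   B   B  B 
   C   B  D 
   D   B  E 
   E   F  E 
   F   F  G 
   G   H  E 
 * H   F  G 
(> = start, * = accepting)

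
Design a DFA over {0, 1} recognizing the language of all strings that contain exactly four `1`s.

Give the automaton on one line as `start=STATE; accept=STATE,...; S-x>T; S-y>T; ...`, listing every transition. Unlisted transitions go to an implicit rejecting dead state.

Count `1`s, saturating at 5: states q0 through q4 mean 0 through 4 `1`s seen; q5 means more than 4. Each `1` increments (capped at q5); other symbols loop. Accept from {q4}.
        0   1  
>  q0   q0  q1 
   q1   q1  q2 
   q2   q2  q3 
   q3   q3  q4 
 * q4   q4  q5 
   q5   q5  q5 
(> = start, * = accepting)

start=q0; accept=q4; q0-0>q0; q0-1>q1; q1-0>q1; q1-1>q2; q2-0>q2; q2-1>q3; q3-0>q3; q3-1>q4; q4-0>q4; q4-1>q5; q5-0>q5; q5-1>q5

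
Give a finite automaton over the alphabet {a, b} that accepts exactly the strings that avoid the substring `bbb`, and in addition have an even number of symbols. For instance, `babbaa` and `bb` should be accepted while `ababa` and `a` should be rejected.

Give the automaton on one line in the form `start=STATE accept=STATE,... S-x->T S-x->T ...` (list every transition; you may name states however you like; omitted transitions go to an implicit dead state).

Build one automaton per condition and run them in lockstep. One (4 states) tracks partial matches of the forbidden pattern `bbb`; the other (2 states) tracks the input length modulo 2. Each combined state is a pair, one component from each; accept when both components accept. Minimizing collapses redundant product states.
A 7-state machine:
        a   b  
>* q0   q1  q2 
   q1   q0  q3 
   q2   q0  q4 
 * q3   q1  q5 
 * q4   q1  q6 
   q5   q0  q6 
   q6   q6  q6 
(> = start, * = accepting)

start=q0 accept=q0,q3,q4 q0-a->q1 q0-b->q2 q1-a->q0 q1-b->q3 q2-a->q0 q2-b->q4 q3-a->q1 q3-b->q5 q4-a->q1 q4-b->q6 q5-a->q0 q5-b->q6 q6-a->q6 q6-b->q6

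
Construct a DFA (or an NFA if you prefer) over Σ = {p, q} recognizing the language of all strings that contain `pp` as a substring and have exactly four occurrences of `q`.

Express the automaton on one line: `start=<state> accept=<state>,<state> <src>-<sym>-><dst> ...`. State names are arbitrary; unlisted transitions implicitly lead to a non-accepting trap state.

Build one automaton per condition and run them in lockstep. One (3 states) tracks whether and how much of `pp` has been seen; the other (6 states) tracks the count of `q`s, saturating at 5. Each combined state is a pair, one component from each; accept when both components accept. After merging equivalent states the machine shrinks.
          p    q  
>  S0     S1   S2 
   S1     S3   S2 
   S2     S4   S5 
   S3     S3   S6 
   S4     S6   S5 
   S5     S7   S8 
   S6     S6   S9 
   S7     S9   S8 
   S8    S10  S11 
   S9     S9  S12 
   S10   S12  S11 
   S11   S13  S14 
   S12   S12  S15 
   S13   S15  S14 
   S14   S14  S14 
 * S15   S15  S14 
(> = start, * = accepting)

start=S0 accept=S15 S0-p->S1 S0-q->S2 S1-p->S3 S1-q->S2 S2-p->S4 S2-q->S5 S3-p->S3 S3-q->S6 S4-p->S6 S4-q->S5 S5-p->S7 S5-q->S8 S6-p->S6 S6-q->S9 S7-p->S9 S7-q->S8 S8-p->S10 S8-q->S11 S9-p->S9 S9-q->S12 S10-p->S12 S10-q->S11 S11-p->S13 S11-q->S14 S12-p->S12 S12-q->S15 S13-p->S15 S13-q->S14 S14-p->S14 S14-q->S14 S15-p->S15 S15-q->S14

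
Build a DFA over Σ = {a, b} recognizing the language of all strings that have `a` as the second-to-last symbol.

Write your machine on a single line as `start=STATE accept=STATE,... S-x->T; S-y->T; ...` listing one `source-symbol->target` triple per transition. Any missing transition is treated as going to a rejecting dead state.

A DFA must remember the last 2 symbols (since which symbol is second-to-last isn't known until the input ends). Use one state per possible window of the last ≤2 symbols; accept from those whose window starts with `a`.
With 7 states:
        a   b  
>  S0   S1  S2 
   S1   S3  S4 
   S2   S5  S6 
 * S3   S3  S4 
 * S4   S5  S6 
   S5   S3  S4 
   S6   S5  S6 
(> = start, * = accepting)

start=S0; accept=S3,S4; S0-a->S1; S0-b->S2; S1-a->S3; S1-b->S4; S2-a->S5; S2-b->S6; S3-a->S3; S3-b->S4; S4-a->S5; S4-b->S6; S5-a->S3; S5-b->S4; S6-a->S5; S6-b->S6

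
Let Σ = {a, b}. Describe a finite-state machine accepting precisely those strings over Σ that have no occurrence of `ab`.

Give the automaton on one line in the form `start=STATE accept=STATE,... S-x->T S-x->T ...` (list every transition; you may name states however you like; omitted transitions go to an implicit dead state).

start=S0 accept=S0,S1 S0-a->S1 S0-b->S0 S1-a->S1 S1-b->S2 S2-a->S2 S2-b->S2

Track partial matches of the forbidden pattern `ab`. State S2 is a dead state reached once `ab` has occurred; every other state accepts. S0 means no part of `ab` is currently matched.
3 states suffice.
        a   b  
>* S0   S1  S0 
 * S1   S1  S2 
   S2   S2  S2 
(> = start, * = accepting)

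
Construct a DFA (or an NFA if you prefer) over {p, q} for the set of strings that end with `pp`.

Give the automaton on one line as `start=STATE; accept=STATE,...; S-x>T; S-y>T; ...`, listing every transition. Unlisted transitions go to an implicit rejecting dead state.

Remember how much of `pp` the current input suffix matches. State A means no match yet; B means the last symbol is `p`; C means the last 2 symbols are `pp`. Only C accepts. On a mismatch, fall back to the longest proper suffix that is still a prefix of `pp`.
A 3-state machine:
       p  q 
>  A   B  A 
   B   C  A 
 * C   C  A 
(> = start, * = accepting)

start=A; accept=C; A-p>B; A-q>A; B-p>C; B-q>A; C-p>C; C-q>A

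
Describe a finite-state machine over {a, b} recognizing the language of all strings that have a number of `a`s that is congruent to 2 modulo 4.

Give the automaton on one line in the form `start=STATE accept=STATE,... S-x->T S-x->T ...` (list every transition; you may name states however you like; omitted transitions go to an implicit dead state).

The only thing that matters is how many `a`s have appeared, reduced mod 4. Use one state per residue: q0 for 0, …, q3 for 3. Reading `a` moves to the next residue; anything else stays put. q2 is accepting.
        a   b  
>  q0   q1  q0 
   q1   q2  q1 
 * q2   q3  q2 
   q3   q0  q3 
(> = start, * = accepting)

start=q0 accept=q2 q0-a->q1 q0-b->q0 q1-a->q2 q1-b->q1 q2-a->q3 q2-b->q2 q3-a->q0 q3-b->q3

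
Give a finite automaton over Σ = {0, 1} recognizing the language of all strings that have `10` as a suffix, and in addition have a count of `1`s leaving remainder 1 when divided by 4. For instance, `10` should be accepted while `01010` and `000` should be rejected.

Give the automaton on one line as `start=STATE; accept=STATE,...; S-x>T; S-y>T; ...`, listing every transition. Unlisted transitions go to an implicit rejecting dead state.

start=q0; accept=q2; q0-0>q0; q0-1>q1; q1-0>q2; q1-1>q3; q2-0>q4; q2-1>q3; q3-0>q3; q3-1>q5; q4-0>q4; q4-1>q3; q5-0>q5; q5-1>q0

Handle the two conditions separately and then intersect. One (3 states) tracks how much of the suffix `10` has currently been matched; the other (4 states) tracks the count of `1`s modulo 4. Each combined state is a pair, one component from each; accept when both components accept. After merging equivalent states the machine shrinks.
With 6 states:
        0   1  
>  q0   q0  q1 
   q1   q2  q3 
 * q2   q4  q3 
   q3   q3  q5 
   q4   q4  q3 
   q5   q5  q0 
(> = start, * = accepting)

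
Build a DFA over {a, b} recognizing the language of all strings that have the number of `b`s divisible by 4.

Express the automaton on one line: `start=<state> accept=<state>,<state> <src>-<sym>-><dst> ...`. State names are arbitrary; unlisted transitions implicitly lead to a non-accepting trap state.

start=q0 accept=q0 q0-a->q0 q0-b->q1 q1-a->q1 q1-b->q2 q2-a->q2 q2-b->q3 q3-a->q3 q3-b->q0

Keep the running count of `b`s modulo 4: each `b` advances along the cycle q0 → q1 → q2 → q3 → q0 while other symbols loop. Accept at q0.
        a   b  
>* q0   q0  q1 
   q1   q1  q2 
   q2   q2  q3 
   q3   q3  q0 
(> = start, * = accepting)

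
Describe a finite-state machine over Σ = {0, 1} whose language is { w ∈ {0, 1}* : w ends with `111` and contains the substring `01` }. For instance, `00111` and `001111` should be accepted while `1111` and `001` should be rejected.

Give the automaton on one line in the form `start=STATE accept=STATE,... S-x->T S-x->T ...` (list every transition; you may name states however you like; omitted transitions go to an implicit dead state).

Build one automaton per condition and run them in lockstep. The first has 4 states tracking how much of the suffix `111` has currently been matched; the second has 3 states tracking whether and how much of `01` has been seen. A product state is a pair (one from each), accepting exactly when both do.
With 9 states:
        0   1  
>  s0   s1  s2 
   s1   s1  s3 
   s2   s1  s4 
   s3   s5  s6 
   s4   s1  s7 
   s5   s5  s3 
   s6   s5  s8 
   s7   s1  s7 
 * s8   s5  s8 
(> = start, * = accepting)

start=s0 accept=s8 s0-0->s1 s0-1->s2 s1-0->s1 s1-1->s3 s2-0->s1 s2-1->s4 s3-0->s5 s3-1->s6 s4-0->s1 s4-1->s7 s5-0->s5 s5-1->s3 s6-0->s5 s6-1->s8 s7-0->s1 s7-1->s7 s8-0->s5 s8-1->s8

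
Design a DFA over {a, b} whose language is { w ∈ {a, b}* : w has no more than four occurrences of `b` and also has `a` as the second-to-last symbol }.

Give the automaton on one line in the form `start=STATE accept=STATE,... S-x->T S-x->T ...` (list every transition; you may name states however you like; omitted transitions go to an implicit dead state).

start=q0 accept=q3,q4,q7,q8,q11,q12,q15,q16,q19 q0-a->q1 q0-b->q2 q1-a->q3 q1-b->q4 q2-a->q5 q2-b->q6 q3-a->q3 q3-b->q4 q4-a->q5 q4-b->q6 q5-a->q7 q5-b->q8 q6-a->q9 q6-b->q10 q7-a->q7 q7-b->q8 q8-a->q9 q8-b->q10 q9-a->q11 q9-b->q12 q10-a->q13 q10-b->q14 q11-a->q11 q11-b->q12 q12-a->q13 q12-b->q14 q13-a->q15 q13-b->q16 q14-a->q17 q14-b->q18 q15-a->q15 q15-b->q16 q16-a->q17 q16-b->q18 q17-a->q19 q17-b->q18 q18-a->q18 q18-b->q18 q19-a->q19 q19-b->q18

Build one automaton per condition and run them in lockstep. The first has 6 states tracking the count of `b`s, saturating at 5; the second has 7 states tracking the last 2 symbols read. A product state is a pair (one from each), accepting exactly when both do. After merging equivalent states the machine shrinks.
          a    b  
>  q0     q1   q2 
   q1     q3   q4 
   q2     q5   q6 
 * q3     q3   q4 
 * q4     q5   q6 
   q5     q7   q8 
   q6     q9  q10 
 * q7     q7   q8 
 * q8     q9  q10 
   q9    q11  q12 
   q10   q13  q14 
 * q11   q11  q12 
 * q12   q13  q14 
   q13   q15  q16 
   q14   q17  q18 
 * q15   q15  q16 
 * q16   q17  q18 
   q17   q19  q18 
   q18   q18  q18 
 * q19   q19  q18 
(> = start, * = accepting)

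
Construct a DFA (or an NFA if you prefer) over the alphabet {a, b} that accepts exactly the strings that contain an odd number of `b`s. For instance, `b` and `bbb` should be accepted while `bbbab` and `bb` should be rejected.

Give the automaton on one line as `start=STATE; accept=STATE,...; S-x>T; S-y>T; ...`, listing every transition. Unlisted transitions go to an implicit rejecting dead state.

start=q0; accept=q1; q0-a>q0; q0-b>q1; q1-a>q1; q1-b>q0

The only thing that matters is how many `b`s have appeared, reduced mod 2. Use one state per residue: q0 for 0, …, q1 for 1. Reading `b` moves to the next residue; anything else stays put. q1 is accepting.
        a   b  
>  q0   q0  q1 
 * q1   q1  q0 
(> = start, * = accepting)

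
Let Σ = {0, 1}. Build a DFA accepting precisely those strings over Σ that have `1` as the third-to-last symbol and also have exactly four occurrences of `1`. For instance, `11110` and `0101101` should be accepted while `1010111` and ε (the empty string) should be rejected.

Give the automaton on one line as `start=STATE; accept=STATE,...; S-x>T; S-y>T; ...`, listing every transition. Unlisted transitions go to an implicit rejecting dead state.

start=q0; accept=q7,q10,q11,q15; q0-0>q0; q0-1>q1; q1-0>q1; q1-1>q2; q2-0>q3; q2-1>q4; q3-0>q3; q3-1>q5; q4-0>q6; q4-1>q7; q5-0>q6; q5-1>q8; q6-0>q9; q6-1>q10; q7-0>q11; q7-1>q12; q8-0>q11; q8-1>q12; q9-0>q9; q9-1>q13; q10-0>q14; q10-1>q12; q11-0>q15; q11-1>q12; q12-0>q12; q12-1>q12; q13-0>q14; q13-1>q12; q14-0>q15; q14-1>q12; q15-0>q12; q15-1>q12

Build one automaton per condition and run them in lockstep. The first has 15 states tracking the last 3 symbols read; the second has 6 states tracking the count of `1`s, saturating at 5. A product state is a pair (one from each), accepting exactly when both do. Equivalent product states are then merged.
          0    1  
>  q0     q0   q1 
   q1     q1   q2 
   q2     q3   q4 
   q3     q3   q5 
   q4     q6   q7 
   q5     q6   q8 
   q6     q9  q10 
 * q7    q11  q12 
   q8    q11  q12 
   q9     q9  q13 
 * q10   q14  q12 
 * q11   q15  q12 
   q12   q12  q12 
   q13   q14  q12 
   q14   q15  q12 
 * q15   q12  q12 
(> = start, * = accepting)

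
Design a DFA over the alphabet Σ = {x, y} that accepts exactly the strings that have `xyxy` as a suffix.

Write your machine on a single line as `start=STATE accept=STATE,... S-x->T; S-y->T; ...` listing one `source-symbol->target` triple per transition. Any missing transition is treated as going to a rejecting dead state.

Let each state record the length of the longest suffix of the input read so far that is also a prefix of `xyxy`. q1 means the last symbol is `x`; q2 means the last 2 symbols are `xy`; q3 means the last 3 symbols are `xyx`; q4 means the last 4 symbols are `xyxy`. Accept only at q4, where the string currently ends in `xyxy`.
5 states suffice.
        x   y  
>  q0   q1  q0 
   q1   q1  q2 
   q2   q3  q0 
   q3   q1  q4 
 * q4   q3  q0 
(> = start, * = accepting)

start=q0; accept=q4; q0-x->q1; q0-y->q0; q1-x->q1; q1-y->q2; q2-x->q3; q2-y->q0; q3-x->q1; q3-y->q4; q4-x->q3; q4-y->q0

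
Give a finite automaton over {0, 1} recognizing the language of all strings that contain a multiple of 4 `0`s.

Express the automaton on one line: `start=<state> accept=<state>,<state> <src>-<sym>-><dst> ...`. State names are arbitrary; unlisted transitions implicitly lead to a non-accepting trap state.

The only thing that matters is how many `0`s have appeared, reduced mod 4. Use one state per residue: q0 for 0, …, q3 for 3. Reading `0` moves to the next residue; anything else stays put. q0 is accepting.
A 4-state machine:
        0   1  
>* q0   q1  q0 
   q1   q2  q1 
   q2   q3  q2 
   q3   q0  q3 
(> = start, * = accepting)

start=q0 accept=q0 q0-0->q1 q0-1->q0 q1-0->q2 q1-1->q1 q2-0->q3 q2-1->q2 q3-0->q0 q3-1->q3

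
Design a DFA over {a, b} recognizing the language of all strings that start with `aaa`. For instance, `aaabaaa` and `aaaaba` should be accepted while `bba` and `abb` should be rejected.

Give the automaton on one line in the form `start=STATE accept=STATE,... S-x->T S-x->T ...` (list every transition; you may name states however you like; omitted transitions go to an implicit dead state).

Walk along `aaa` while the input agrees: from q0 take `a` to q1, and so on. Any deviation drops to the rejecting sink q4. Once q3 is reached the prefix is confirmed and every continuation is accepted.
        a   b  
>  q0   q1  q4 
   q1   q2  q4 
   q2   q3  q4 
 * q3   q3  q3 
   q4   q4  q4 
(> = start, * = accepting)

start=q0 accept=q3 q0-a->q1 q0-b->q4 q1-a->q2 q1-b->q4 q2-a->q3 q2-b->q4 q3-a->q3 q3-b->q3 q4-a->q4 q4-b->q4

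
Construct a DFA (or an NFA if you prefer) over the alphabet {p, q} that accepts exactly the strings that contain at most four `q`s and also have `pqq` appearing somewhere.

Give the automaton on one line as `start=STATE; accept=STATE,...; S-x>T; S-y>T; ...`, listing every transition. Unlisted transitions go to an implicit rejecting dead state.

start=s0; accept=s6,s10,s14; s0-p>s1; s0-q>s2; s1-p>s1; s1-q>s3; s2-p>s4; s2-q>s5; s3-p>s4; s3-q>s6; s4-p>s4; s4-q>s7; s5-p>s8; s5-q>s9; s6-p>s6; s6-q>s10; s7-p>s8; s7-q>s10; s8-p>s8; s8-q>s11; s9-p>s12; s9-q>s13; s10-p>s10; s10-q>s14; s11-p>s12; s11-q>s14; s12-p>s12; s12-q>s15; s13-p>s16; s13-q>s17; s14-p>s14; s14-q>s18; s15-p>s16; s15-q>s18; s16-p>s16; s16-q>s19; s17-p>s20; s17-q>s17; s18-p>s18; s18-q>s18; s19-p>s20; s19-q>s18; s20-p>s20; s20-q>s19

Build one automaton per condition and run them in lockstep. The first has 6 states tracking the count of `q`s, saturating at 5; the second has 4 states tracking whether and how much of `pqq` has been seen. A product state is a pair (one from each), accepting exactly when both do.
21 states suffice.
          p    q  
>  s0     s1   s2 
   s1     s1   s3 
   s2     s4   s5 
   s3     s4   s6 
   s4     s4   s7 
   s5     s8   s9 
 * s6     s6  s10 
   s7     s8  s10 
   s8     s8  s11 
   s9    s12  s13 
 * s10   s10  s14 
   s11   s12  s14 
   s12   s12  s15 
   s13   s16  s17 
 * s14   s14  s18 
   s15   s16  s18 
   s16   s16  s19 
   s17   s20  s17 
   s18   s18  s18 
   s19   s20  s18 
   s20   s20  s19 
(> = start, * = accepting)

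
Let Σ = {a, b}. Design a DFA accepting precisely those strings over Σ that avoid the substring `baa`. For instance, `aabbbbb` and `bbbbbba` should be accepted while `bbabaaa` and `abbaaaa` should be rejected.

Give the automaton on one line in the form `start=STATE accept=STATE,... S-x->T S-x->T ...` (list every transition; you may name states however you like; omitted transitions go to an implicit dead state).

Track partial matches of the forbidden pattern `baa`. State s3 is a dead state reached once `baa` has occurred; every other state accepts. s0 means no part of `baa` is currently matched.
A 4-state machine:
        a   b  
>* s0   s0  s1 
 * s1   s2  s1 
 * s2   s3  s1 
   s3   s3  s3 
(> = start, * = accepting)

start=s0 accept=s0,s1,s2 s0-a->s0 s0-b->s1 s1-a->s2 s1-b->s1 s2-a->s3 s2-b->s1 s3-a->s3 s3-b->s3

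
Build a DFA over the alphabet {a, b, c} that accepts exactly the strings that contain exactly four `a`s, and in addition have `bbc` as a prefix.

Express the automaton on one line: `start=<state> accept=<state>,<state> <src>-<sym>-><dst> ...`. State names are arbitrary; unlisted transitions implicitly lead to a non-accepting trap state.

start=q0 accept=q8 q0-a->q1 q0-b->q2 q0-c->q1 q1-a->q1 q1-b->q1 q1-c->q1 q2-a->q1 q2-b->q3 q2-c->q1 q3-a->q1 q3-b->q1 q3-c->q4 q4-a->q5 q4-b->q4 q4-c->q4 q5-a->q6 q5-b->q5 q5-c->q5 q6-a->q7 q6-b->q6 q6-c->q6 q7-a->q8 q7-b->q7 q7-c->q7 q8-a->q1 q8-b->q8 q8-c->q8

Build one automaton per condition and run them in lockstep. One (6 states) tracks the count of `a`s, saturating at 5; the other (5 states) tracks whether the input so far still matches the prefix `bbc`. Each combined state is a pair, one component from each; accept when both components accept. After merging equivalent states the machine shrinks.
A 9-state machine:
        a   b   c  
>  q0   q1  q2  q1 
   q1   q1  q1  q1 
   q2   q1  q3  q1 
   q3   q1  q1  q4 
   q4   q5  q4  q4 
   q5   q6  q5  q5 
   q6   q7  q6  q6 
   q7   q8  q7  q7 
 * q8   q1  q8  q8 
(> = start, * = accepting)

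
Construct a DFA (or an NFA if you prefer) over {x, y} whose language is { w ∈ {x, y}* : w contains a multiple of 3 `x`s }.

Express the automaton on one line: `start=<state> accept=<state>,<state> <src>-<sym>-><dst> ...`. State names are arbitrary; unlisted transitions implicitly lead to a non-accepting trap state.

start=q0 accept=q0 q0-x->q1 q0-y->q0 q1-x->q2 q1-y->q1 q2-x->q0 q2-y->q2

The only thing that matters is how many `x`s have appeared, reduced mod 3. Use one state per residue: q0 for 0, …, q2 for 2. Reading `x` moves to the next residue; anything else stays put. q0 is accepting.
3 states suffice.
        x   y  
>* q0   q1  q0 
   q1   q2  q1 
   q2   q0  q2 
(> = start, * = accepting)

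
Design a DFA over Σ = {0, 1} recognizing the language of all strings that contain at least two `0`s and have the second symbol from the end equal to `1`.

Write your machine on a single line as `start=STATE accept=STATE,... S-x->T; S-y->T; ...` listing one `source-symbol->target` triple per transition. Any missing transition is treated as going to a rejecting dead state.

Handle the two conditions separately and then intersect. The first has 4 states tracking the count of `0`s, saturating at 3; the second has 7 states tracking the last 2 symbols read. A product state is a pair (one from each), accepting exactly when both do.
A 15-state machine:
          0    1  
>  q0     q1   q2 
   q1     q3   q4 
   q2     q5   q6 
   q3     q7   q8 
   q4     q9  q10 
   q5     q3   q4 
   q6     q5   q6 
   q7     q7  q11 
   q8    q12  q13 
 * q9     q7   q8 
   q10    q9  q10 
   q11   q12  q14 
 * q12    q7  q11 
 * q13   q12  q13 
 * q14   q12  q14 
(> = start, * = accepting)

start=q0; accept=q9,q12,q13,q14; q0-0->q1; q0-1->q2; q1-0->q3; q1-1->q4; q2-0->q5; q2-1->q6; q3-0->q7; q3-1->q8; q4-0->q9; q4-1->q10; q5-0->q3; q5-1->q4; q6-0->q5; q6-1->q6; q7-0->q7; q7-1->q11; q8-0->q12; q8-1->q13; q9-0->q7; q9-1->q8; q10-0->q9; q10-1->q10; q11-0->q12; q11-1->q14; q12-0->q7; q12-1->q11; q13-0->q12; q13-1->q13; q14-0->q12; q14-1->q14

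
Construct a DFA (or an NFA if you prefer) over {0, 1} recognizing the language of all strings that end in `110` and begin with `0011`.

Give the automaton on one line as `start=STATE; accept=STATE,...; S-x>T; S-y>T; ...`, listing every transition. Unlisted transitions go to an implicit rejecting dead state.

Handle the two conditions separately and then intersect. The first has 4 states tracking how much of the suffix `110` has currently been matched; the second has 6 states tracking whether the input so far still matches the prefix `0011`. A product state is a pair (one from each), accepting exactly when both do. Minimizing collapses redundant product states.
With 9 states:
        0   1  
>  S0   S1  S2 
   S1   S3  S2 
   S2   S2  S2 
   S3   S2  S4 
   S4   S2  S5 
   S5   S6  S5 
 * S6   S7  S8 
   S7   S7  S8 
   S8   S7  S5 
(> = start, * = accepting)

start=S0; accept=S6; S0-0>S1; S0-1>S2; S1-0>S3; S1-1>S2; S2-0>S2; S2-1>S2; S3-0>S2; S3-1>S4; S4-0>S2; S4-1>S5; S5-0>S6; S5-1>S5; S6-0>S7; S6-1>S8; S7-0>S7; S7-1>S8; S8-0>S7; S8-1>S5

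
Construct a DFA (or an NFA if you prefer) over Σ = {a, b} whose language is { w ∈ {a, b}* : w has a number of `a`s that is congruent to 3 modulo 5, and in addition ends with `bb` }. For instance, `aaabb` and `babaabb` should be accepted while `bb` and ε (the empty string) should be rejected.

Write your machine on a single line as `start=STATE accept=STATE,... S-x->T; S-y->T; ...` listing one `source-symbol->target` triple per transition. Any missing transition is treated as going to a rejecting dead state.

Run two small machines in parallel and take their product. One (5 states) tracks the count of `a`s modulo 5; the other (3 states) tracks how much of the suffix `bb` has currently been matched. Each combined state is a pair, one component from each; accept when both components accept.
15 states suffice.
          a    b  
>  S0     S1   S2 
   S1     S3   S4 
   S2     S1   S5 
   S3     S6   S7 
   S4     S3   S8 
   S5     S1   S5 
   S6     S9  S10 
   S7     S6  S11 
   S8     S3   S8 
   S9     S0  S12 
   S10    S9  S13 
   S11    S6  S11 
   S12    S0  S14 
 * S13    S9  S13 
   S14    S0  S14 
(> = start, * = accepting)

start=S0; accept=S13; S0-a->S1; S0-b->S2; S1-a->S3; S1-b->S4; S2-a->S1; S2-b->S5; S3-a->S6; S3-b->S7; S4-a->S3; S4-b->S8; S5-a->S1; S5-b->S5; S6-a->S9; S6-b->S10; S7-a->S6; S7-b->S11; S8-a->S3; S8-b->S8; S9-a->S0; S9-b->S12; S10-a->S9; S10-b->S13; S11-a->S6; S11-b->S11; S12-a->S0; S12-b->S14; S13-a->S9; S13-b->S13; S14-a->S0; S14-b->S14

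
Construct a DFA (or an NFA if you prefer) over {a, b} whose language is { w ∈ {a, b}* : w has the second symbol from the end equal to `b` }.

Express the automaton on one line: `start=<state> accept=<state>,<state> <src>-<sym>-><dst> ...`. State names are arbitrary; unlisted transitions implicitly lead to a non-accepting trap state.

Because acceptance depends on a position counted from the end, the machine has to buffer the most recent 2 symbols. Make each state the string of the last up-to-2 symbols read; on input `x` shift the window left and append `x`. Accept when the buffered window has length 2 and begins with `b`.
With 7 states:
        a   b  
>  q0   q1  q2 
   q1   q3  q4 
   q2   q5  q6 
   q3   q3  q4 
   q4   q5  q6 
 * q5   q3  q4 
 * q6   q5  q6 
(> = start, * = accepting)

start=q0 accept=q5,q6 q0-a->q1 q0-b->q2 q1-a->q3 q1-b->q4 q2-a->q5 q2-b->q6 q3-a->q3 q3-b->q4 q4-a->q5 q4-b->q6 q5-a->q3 q5-b->q4 q6-a->q5 q6-b->q6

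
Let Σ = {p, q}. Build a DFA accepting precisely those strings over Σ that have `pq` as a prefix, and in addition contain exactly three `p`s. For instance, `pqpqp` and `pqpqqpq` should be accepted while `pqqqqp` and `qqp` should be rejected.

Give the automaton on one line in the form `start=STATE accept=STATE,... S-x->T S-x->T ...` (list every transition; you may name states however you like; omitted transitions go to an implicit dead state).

start=s0 accept=s9 s0-p->s1 s0-q->s2 s1-p->s3 s1-q->s4 s2-p->s5 s2-q->s2 s3-p->s6 s3-q->s3 s4-p->s7 s4-q->s4 s5-p->s3 s5-q->s5 s6-p->s8 s6-q->s6 s7-p->s9 s7-q->s7 s8-p->s8 s8-q->s8 s9-p->s10 s9-q->s9 s10-p->s10 s10-q->s10

Handle the two conditions separately and then intersect. One (4 states) tracks whether the input so far still matches the prefix `pq`; the other (5 states) tracks the count of `p`s, saturating at 4. Each combined state is a pair, one component from each; accept when both components accept.
          p    q  
>  s0     s1   s2 
   s1     s3   s4 
   s2     s5   s2 
   s3     s6   s3 
   s4     s7   s4 
   s5     s3   s5 
   s6     s8   s6 
   s7     s9   s7 
   s8     s8   s8 
 * s9    s10   s9 
   s10   s10  s10 
(> = start, * = accepting)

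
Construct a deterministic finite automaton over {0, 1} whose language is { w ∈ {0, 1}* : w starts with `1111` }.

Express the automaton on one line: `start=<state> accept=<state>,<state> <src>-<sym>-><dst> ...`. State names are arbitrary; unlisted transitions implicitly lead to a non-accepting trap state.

start=s0 accept=s4 s0-0->s5 s0-1->s1 s1-0->s5 s1-1->s2 s2-0->s5 s2-1->s3 s3-0->s5 s3-1->s4 s4-0->s4 s4-1->s4 s5-0->s5 s5-1->s5

Check the first 4 symbols one by one: s0 through s3 record how many have matched `1111` so far; any wrong symbol goes to the dead state s5. After all 4 match we enter the accepting sink s4.
With 6 states:
        0   1  
>  s0   s5  s1 
   s1   s5  s2 
   s2   s5  s3 
   s3   s5  s4 
 * s4   s4  s4 
   s5   s5  s5 
(> = start, * = accepting)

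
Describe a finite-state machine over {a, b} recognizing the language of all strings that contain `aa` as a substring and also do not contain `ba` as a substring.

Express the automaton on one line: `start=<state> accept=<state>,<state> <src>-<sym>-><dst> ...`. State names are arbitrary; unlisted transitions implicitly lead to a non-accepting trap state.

start=q0 accept=q3,q5 q0-a->q1 q0-b->q2 q1-a->q3 q1-b->q2 q2-a->q4 q2-b->q2 q3-a->q3 q3-b->q5 q4-a->q6 q4-b->q7 q5-a->q6 q5-b->q5 q6-a->q6 q6-b->q6 q7-a->q4 q7-b->q7

Build one automaton per condition and run them in lockstep. The first has 3 states tracking whether and how much of `aa` has been seen; the second has 3 states tracking partial matches of the forbidden pattern `ba`. A product state is a pair (one from each), accepting exactly when both do.
With 8 states:
        a   b  
>  q0   q1  q2 
   q1   q3  q2 
   q2   q4  q2 
 * q3   q3  q5 
   q4   q6  q7 
 * q5   q6  q5 
   q6   q6  q6 
   q7   q4  q7 
(> = start, * = accepting)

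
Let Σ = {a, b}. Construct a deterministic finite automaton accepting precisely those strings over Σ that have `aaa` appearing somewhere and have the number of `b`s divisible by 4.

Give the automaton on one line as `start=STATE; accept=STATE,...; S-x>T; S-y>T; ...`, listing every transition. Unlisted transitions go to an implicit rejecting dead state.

Handle the two conditions separately and then intersect. One (4 states) tracks whether and how much of `aaa` has been seen; the other (4 states) tracks the count of `b`s modulo 4. Each combined state is a pair, one component from each; accept when both components accept.
With 16 states:
          a    b  
>  q0     q1   q2 
   q1     q3   q2 
   q2     q4   q5 
   q3     q6   q2 
   q4     q7   q5 
   q5     q8   q9 
 * q6     q6  q10 
   q7    q10   q5 
   q8    q11   q9 
   q9    q12   q0 
   q10   q10  q13 
   q11   q13   q9 
   q12   q14   q0 
   q13   q13  q15 
   q14   q15   q0 
   q15   q15   q6 
(> = start, * = accepting)

start=q0; accept=q6; q0-a>q1; q0-b>q2; q1-a>q3; q1-b>q2; q2-a>q4; q2-b>q5; q3-a>q6; q3-b>q2; q4-a>q7; q4-b>q5; q5-a>q8; q5-b>q9; q6-a>q6; q6-b>q10; q7-a>q10; q7-b>q5; q8-a>q11; q8-b>q9; q9-a>q12; q9-b>q0; q10-a>q10; q10-b>q13; q11-a>q13; q11-b>q9; q12-a>q14; q12-b>q0; q13-a>q13; q13-b>q15; q14-a>q15; q14-b>q0; q15-a>q15; q15-b>q6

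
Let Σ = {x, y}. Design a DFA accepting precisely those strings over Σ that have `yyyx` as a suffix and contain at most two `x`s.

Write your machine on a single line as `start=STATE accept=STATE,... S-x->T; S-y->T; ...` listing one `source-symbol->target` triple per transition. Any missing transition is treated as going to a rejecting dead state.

Run two small machines in parallel and take their product. The first has 5 states tracking how much of the suffix `yyyx` has currently been matched; the second has 4 states tracking the count of `x`s, saturating at 3. A product state is a pair (one from each), accepting exactly when both do. After merging equivalent states the machine shrinks.
          x    y  
>  q0     q1   q2 
   q1     q3   q4 
   q2     q1   q5 
   q3     q3   q3 
   q4     q3   q6 
   q5     q1   q7 
   q6     q3   q8 
   q7     q9   q7 
   q8    q10   q8 
 * q9     q3   q4 
 * q10    q3   q3 
(> = start, * = accepting)

start=q0; accept=q9,q10; q0-x->q1; q0-y->q2; q1-x->q3; q1-y->q4; q2-x->q1; q2-y->q5; q3-x->q3; q3-y->q3; q4-x->q3; q4-y->q6; q5-x->q1; q5-y->q7; q6-x->q3; q6-y->q8; q7-x->q9; q7-y->q7; q8-x->q10; q8-y->q8; q9-x->q3; q9-y->q4; q10-x->q3; q10-y->q3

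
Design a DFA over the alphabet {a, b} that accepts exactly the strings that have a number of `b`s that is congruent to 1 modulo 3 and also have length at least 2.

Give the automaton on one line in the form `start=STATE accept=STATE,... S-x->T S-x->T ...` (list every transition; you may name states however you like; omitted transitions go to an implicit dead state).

start=S0 accept=S4,S7 S0-a->S1 S0-b->S2 S1-a->S3 S1-b->S4 S2-a->S4 S2-b->S5 S3-a->S6 S3-b->S7 S4-a->S7 S4-b->S8 S5-a->S8 S5-b->S6 S6-a->S6 S6-b->S7 S7-a->S7 S7-b->S8 S8-a->S8 S8-b->S6

Run two small machines in parallel and take their product. One (3 states) tracks the count of `b`s modulo 3; the other (4 states) tracks the input length, saturating at 3. Each combined state is a pair, one component from each; accept when both components accept.
        a   b  
>  S0   S1  S2 
   S1   S3  S4 
   S2   S4  S5 
   S3   S6  S7 
 * S4   S7  S8 
   S5   S8  S6 
   S6   S6  S7 
 * S7   S7  S8 
   S8   S8  S6 
(> = start, * = accepting)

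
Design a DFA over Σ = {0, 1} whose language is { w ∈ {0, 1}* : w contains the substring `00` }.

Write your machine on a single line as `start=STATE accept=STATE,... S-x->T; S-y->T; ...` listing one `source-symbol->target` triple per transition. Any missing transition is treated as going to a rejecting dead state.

start=S0; accept=S2; S0-0->S1; S0-1->S0; S1-0->S2; S1-1->S0; S2-0->S2; S2-1->S2

Track how much of `00` has been matched so far: state S0 is no progress, S2 is the absorbing accept state reached once `00` has occurred. Intermediate states record partial matches; on a mismatch, fall back to the longest reusable overlap.
        0   1  
>  S0   S1  S0 
   S1   S2  S0 
 * S2   S2  S2 
(> = start, * = accepting)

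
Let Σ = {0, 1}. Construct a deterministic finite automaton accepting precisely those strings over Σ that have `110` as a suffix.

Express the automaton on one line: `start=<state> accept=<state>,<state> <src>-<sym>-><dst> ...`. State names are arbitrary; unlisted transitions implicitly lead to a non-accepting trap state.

start=A accept=D A-0->A A-1->B B-0->A B-1->C C-0->D C-1->C D-0->A D-1->B

Let each state record the length of the longest suffix of the input read so far that is also a prefix of `110`. B means the last symbol is `1`; C means the last 2 symbols are `11`; D means the last 3 symbols are `110`. Accept only at D, where the string currently ends in `110`.
       0  1 
>  A   A  B 
   B   A  C 
   C   D  C 
 * D   A  B 
(> = start, * = accepting)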